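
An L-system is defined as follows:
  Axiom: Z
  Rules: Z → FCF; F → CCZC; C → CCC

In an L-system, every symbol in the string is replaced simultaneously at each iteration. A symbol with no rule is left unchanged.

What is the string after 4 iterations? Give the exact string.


Step 0: Z
Step 1: FCF
Step 2: CCZCCCCCCZC
Step 3: CCCCCCFCFCCCCCCCCCCCCCCCCCCFCFCCC
Step 4: CCCCCCCCCCCCCCCCCCCCZCCCCCCZCCCCCCCCCCCCCCCCCCCCCCCCCCCCCCCCCCCCCCCCCCCCCCCCCCCCCCCCCZCCCCCCZCCCCCCCCCC

Answer: CCCCCCCCCCCCCCCCCCCCZCCCCCCZCCCCCCCCCCCCCCCCCCCCCCCCCCCCCCCCCCCCCCCCCCCCCCCCCCCCCCCCCZCCCCCCZCCCCCCCCCC


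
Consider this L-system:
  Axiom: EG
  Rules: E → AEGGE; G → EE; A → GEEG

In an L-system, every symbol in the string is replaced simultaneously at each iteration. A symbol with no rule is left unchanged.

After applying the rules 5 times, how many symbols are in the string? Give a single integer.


Answer: 1564

Derivation:
Step 0: length = 2
Step 1: length = 7
Step 2: length = 28
Step 3: length = 106
Step 4: length = 408
Step 5: length = 1564


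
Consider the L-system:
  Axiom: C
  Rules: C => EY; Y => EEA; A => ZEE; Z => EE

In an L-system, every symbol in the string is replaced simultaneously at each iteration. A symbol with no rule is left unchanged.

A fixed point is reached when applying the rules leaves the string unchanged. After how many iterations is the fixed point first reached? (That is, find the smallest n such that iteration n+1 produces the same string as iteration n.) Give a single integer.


Step 0: C
Step 1: EY
Step 2: EEEA
Step 3: EEEZEE
Step 4: EEEEEEE
Step 5: EEEEEEE  (unchanged — fixed point at step 4)

Answer: 4


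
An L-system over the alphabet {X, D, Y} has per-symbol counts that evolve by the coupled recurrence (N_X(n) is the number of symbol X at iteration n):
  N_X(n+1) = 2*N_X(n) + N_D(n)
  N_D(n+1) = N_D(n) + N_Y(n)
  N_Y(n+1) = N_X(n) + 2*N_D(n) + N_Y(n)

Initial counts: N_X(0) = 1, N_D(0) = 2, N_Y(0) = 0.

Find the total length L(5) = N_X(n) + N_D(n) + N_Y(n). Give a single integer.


Step 0: N_X=1, N_D=2, N_Y=0, L=3
Step 1: N_X=4, N_D=2, N_Y=5, L=11
Step 2: N_X=10, N_D=7, N_Y=13, L=30
Step 3: N_X=27, N_D=20, N_Y=37, L=84
Step 4: N_X=74, N_D=57, N_Y=104, L=235
Step 5: N_X=205, N_D=161, N_Y=292, L=658

Answer: 658


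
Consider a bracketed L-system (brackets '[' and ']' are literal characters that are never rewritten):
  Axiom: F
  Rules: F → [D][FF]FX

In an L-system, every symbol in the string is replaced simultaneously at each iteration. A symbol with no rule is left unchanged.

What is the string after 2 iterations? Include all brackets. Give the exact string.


Answer: [D][[D][FF]FX[D][FF]FX][D][FF]FXX

Derivation:
Step 0: F
Step 1: [D][FF]FX
Step 2: [D][[D][FF]FX[D][FF]FX][D][FF]FXX


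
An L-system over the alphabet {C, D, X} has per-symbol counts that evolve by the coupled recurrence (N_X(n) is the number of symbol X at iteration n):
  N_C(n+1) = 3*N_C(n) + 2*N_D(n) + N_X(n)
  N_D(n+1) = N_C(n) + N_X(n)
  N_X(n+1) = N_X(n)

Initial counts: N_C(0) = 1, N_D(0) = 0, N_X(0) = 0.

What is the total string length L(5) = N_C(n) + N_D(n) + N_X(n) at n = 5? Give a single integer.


Answer: 634

Derivation:
Step 0: N_C=1, N_D=0, N_X=0, L=1
Step 1: N_C=3, N_D=1, N_X=0, L=4
Step 2: N_C=11, N_D=3, N_X=0, L=14
Step 3: N_C=39, N_D=11, N_X=0, L=50
Step 4: N_C=139, N_D=39, N_X=0, L=178
Step 5: N_C=495, N_D=139, N_X=0, L=634


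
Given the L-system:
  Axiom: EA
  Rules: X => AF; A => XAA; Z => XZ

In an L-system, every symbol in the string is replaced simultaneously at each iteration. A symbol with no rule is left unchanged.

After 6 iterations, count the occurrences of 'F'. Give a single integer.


Answer: 49

Derivation:
Step 0: EA  (0 'F')
Step 1: EXAA  (0 'F')
Step 2: EAFXAAXAA  (1 'F')
Step 3: EXAAFAFXAAXAAAFXAAXAA  (3 'F')
Step 4: EAFXAAXAAFXAAFAFXAAXAAAFXAAXAAXAAFAFXAAXAAAFXAAXAA  (8 'F')
Step 5: EXAAFAFXAAXAAAFXAAXAAFAFXAAXAAFXAAFAFXAAXAAAFXAAXAAXAAFAFXAAXAAAFXAAXAAAFXAAXAAFXAAFAFXAAXAAAFXAAXAAXAAFAFXAAXAAAFXAAXAA  (20 'F')
Step 6: EAFXAAXAAFXAAFAFXAAXAAAFXAAXAAXAAFAFXAAXAAAFXAAXAAFXAAFAFXAAXAAAFXAAXAAFAFXAAXAAFXAAFAFXAAXAAAFXAAXAAXAAFAFXAAXAAAFXAAXAAAFXAAXAAFXAAFAFXAAXAAAFXAAXAAXAAFAFXAAXAAAFXAAXAAXAAFAFXAAXAAAFXAAXAAFAFXAAXAAFXAAFAFXAAXAAAFXAAXAAXAAFAFXAAXAAAFXAAXAAAFXAAXAAFXAAFAFXAAXAAAFXAAXAAXAAFAFXAAXAAAFXAAXAA  (49 'F')


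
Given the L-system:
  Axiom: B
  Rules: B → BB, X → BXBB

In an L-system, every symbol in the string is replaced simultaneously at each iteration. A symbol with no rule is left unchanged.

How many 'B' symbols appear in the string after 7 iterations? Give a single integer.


Answer: 128

Derivation:
Step 0: B  (1 'B')
Step 1: BB  (2 'B')
Step 2: BBBB  (4 'B')
Step 3: BBBBBBBB  (8 'B')
Step 4: BBBBBBBBBBBBBBBB  (16 'B')
Step 5: BBBBBBBBBBBBBBBBBBBBBBBBBBBBBBBB  (32 'B')
Step 6: BBBBBBBBBBBBBBBBBBBBBBBBBBBBBBBBBBBBBBBBBBBBBBBBBBBBBBBBBBBBBBBB  (64 'B')
Step 7: BBBBBBBBBBBBBBBBBBBBBBBBBBBBBBBBBBBBBBBBBBBBBBBBBBBBBBBBBBBBBBBBBBBBBBBBBBBBBBBBBBBBBBBBBBBBBBBBBBBBBBBBBBBBBBBBBBBBBBBBBBBBBBBB  (128 'B')


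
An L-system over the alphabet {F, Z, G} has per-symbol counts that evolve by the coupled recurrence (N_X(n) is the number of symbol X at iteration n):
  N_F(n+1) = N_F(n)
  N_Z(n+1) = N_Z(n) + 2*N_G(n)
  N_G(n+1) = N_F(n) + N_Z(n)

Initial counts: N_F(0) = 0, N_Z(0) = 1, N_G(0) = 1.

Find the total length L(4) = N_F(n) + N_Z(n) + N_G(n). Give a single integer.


Step 0: N_F=0, N_Z=1, N_G=1, L=2
Step 1: N_F=0, N_Z=3, N_G=1, L=4
Step 2: N_F=0, N_Z=5, N_G=3, L=8
Step 3: N_F=0, N_Z=11, N_G=5, L=16
Step 4: N_F=0, N_Z=21, N_G=11, L=32

Answer: 32


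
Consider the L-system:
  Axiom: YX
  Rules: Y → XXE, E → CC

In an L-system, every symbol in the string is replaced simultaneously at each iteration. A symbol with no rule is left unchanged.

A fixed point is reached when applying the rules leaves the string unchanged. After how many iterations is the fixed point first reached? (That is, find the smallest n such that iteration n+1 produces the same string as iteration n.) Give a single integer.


Answer: 2

Derivation:
Step 0: YX
Step 1: XXEX
Step 2: XXCCX
Step 3: XXCCX  (unchanged — fixed point at step 2)


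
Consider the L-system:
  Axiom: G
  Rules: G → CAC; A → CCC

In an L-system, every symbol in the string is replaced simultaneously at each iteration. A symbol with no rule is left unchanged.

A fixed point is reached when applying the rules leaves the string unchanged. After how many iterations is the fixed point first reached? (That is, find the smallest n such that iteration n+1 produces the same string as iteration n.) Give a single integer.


Answer: 2

Derivation:
Step 0: G
Step 1: CAC
Step 2: CCCCC
Step 3: CCCCC  (unchanged — fixed point at step 2)


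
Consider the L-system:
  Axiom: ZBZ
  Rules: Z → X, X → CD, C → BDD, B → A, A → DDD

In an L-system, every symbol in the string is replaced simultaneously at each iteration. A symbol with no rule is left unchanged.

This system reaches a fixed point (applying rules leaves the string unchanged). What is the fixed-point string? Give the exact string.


Step 0: ZBZ
Step 1: XAX
Step 2: CDDDDCD
Step 3: BDDDDDDBDDD
Step 4: ADDDDDDADDD
Step 5: DDDDDDDDDDDDDDD
Step 6: DDDDDDDDDDDDDDD  (unchanged — fixed point at step 5)

Answer: DDDDDDDDDDDDDDD


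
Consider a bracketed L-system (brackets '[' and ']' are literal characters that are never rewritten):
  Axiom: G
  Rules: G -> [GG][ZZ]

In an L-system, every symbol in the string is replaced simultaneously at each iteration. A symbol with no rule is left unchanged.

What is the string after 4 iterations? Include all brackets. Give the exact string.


Step 0: G
Step 1: [GG][ZZ]
Step 2: [[GG][ZZ][GG][ZZ]][ZZ]
Step 3: [[[GG][ZZ][GG][ZZ]][ZZ][[GG][ZZ][GG][ZZ]][ZZ]][ZZ]
Step 4: [[[[GG][ZZ][GG][ZZ]][ZZ][[GG][ZZ][GG][ZZ]][ZZ]][ZZ][[[GG][ZZ][GG][ZZ]][ZZ][[GG][ZZ][GG][ZZ]][ZZ]][ZZ]][ZZ]

Answer: [[[[GG][ZZ][GG][ZZ]][ZZ][[GG][ZZ][GG][ZZ]][ZZ]][ZZ][[[GG][ZZ][GG][ZZ]][ZZ][[GG][ZZ][GG][ZZ]][ZZ]][ZZ]][ZZ]


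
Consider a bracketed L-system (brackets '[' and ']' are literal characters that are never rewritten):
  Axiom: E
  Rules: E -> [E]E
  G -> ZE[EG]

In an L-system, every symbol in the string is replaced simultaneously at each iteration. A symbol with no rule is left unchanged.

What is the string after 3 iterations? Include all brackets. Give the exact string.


Step 0: E
Step 1: [E]E
Step 2: [[E]E][E]E
Step 3: [[[E]E][E]E][[E]E][E]E

Answer: [[[E]E][E]E][[E]E][E]E


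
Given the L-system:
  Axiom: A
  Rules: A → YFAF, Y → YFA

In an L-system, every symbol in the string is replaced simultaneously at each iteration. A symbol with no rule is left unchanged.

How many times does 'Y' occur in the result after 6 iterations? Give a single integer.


Answer: 32

Derivation:
Step 0: A  (0 'Y')
Step 1: YFAF  (1 'Y')
Step 2: YFAFYFAFF  (2 'Y')
Step 3: YFAFYFAFFYFAFYFAFFF  (4 'Y')
Step 4: YFAFYFAFFYFAFYFAFFFYFAFYFAFFYFAFYFAFFFF  (8 'Y')
Step 5: YFAFYFAFFYFAFYFAFFFYFAFYFAFFYFAFYFAFFFFYFAFYFAFFYFAFYFAFFFYFAFYFAFFYFAFYFAFFFFF  (16 'Y')
Step 6: YFAFYFAFFYFAFYFAFFFYFAFYFAFFYFAFYFAFFFFYFAFYFAFFYFAFYFAFFFYFAFYFAFFYFAFYFAFFFFFYFAFYFAFFYFAFYFAFFFYFAFYFAFFYFAFYFAFFFFYFAFYFAFFYFAFYFAFFFYFAFYFAFFYFAFYFAFFFFFF  (32 'Y')


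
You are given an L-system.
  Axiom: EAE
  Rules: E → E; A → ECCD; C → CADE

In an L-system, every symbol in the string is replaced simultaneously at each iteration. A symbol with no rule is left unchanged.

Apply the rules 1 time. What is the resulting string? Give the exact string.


Answer: EECCDE

Derivation:
Step 0: EAE
Step 1: EECCDE


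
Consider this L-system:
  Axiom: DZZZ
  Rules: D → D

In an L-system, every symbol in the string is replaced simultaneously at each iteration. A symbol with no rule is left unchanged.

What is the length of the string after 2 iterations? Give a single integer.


Answer: 4

Derivation:
Step 0: length = 4
Step 1: length = 4
Step 2: length = 4


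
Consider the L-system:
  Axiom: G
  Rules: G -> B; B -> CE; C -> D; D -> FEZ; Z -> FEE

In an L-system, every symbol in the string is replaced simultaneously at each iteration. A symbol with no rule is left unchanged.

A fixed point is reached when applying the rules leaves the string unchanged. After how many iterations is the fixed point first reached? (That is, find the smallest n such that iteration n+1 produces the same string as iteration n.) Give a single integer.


Answer: 5

Derivation:
Step 0: G
Step 1: B
Step 2: CE
Step 3: DE
Step 4: FEZE
Step 5: FEFEEE
Step 6: FEFEEE  (unchanged — fixed point at step 5)


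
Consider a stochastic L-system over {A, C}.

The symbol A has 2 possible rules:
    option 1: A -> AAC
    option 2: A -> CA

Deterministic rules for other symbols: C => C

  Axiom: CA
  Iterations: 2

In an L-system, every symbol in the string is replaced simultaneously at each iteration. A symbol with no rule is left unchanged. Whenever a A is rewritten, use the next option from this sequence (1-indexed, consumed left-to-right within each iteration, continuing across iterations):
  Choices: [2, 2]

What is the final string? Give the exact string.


Answer: CCCA

Derivation:
Step 0: CA
Step 1: CCA  (used choices [2])
Step 2: CCCA  (used choices [2])


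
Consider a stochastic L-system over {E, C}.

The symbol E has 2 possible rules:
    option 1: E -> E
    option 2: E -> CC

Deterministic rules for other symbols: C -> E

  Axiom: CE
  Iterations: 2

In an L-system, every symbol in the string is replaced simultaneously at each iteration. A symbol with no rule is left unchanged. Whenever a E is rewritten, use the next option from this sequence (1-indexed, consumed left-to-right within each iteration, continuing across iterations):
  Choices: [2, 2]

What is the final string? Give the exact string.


Answer: CCEE

Derivation:
Step 0: CE
Step 1: ECC  (used choices [2])
Step 2: CCEE  (used choices [2])


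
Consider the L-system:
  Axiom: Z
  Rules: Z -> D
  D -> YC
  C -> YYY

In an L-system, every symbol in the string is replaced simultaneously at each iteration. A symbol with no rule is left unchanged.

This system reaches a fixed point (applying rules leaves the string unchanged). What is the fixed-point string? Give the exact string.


Answer: YYYY

Derivation:
Step 0: Z
Step 1: D
Step 2: YC
Step 3: YYYY
Step 4: YYYY  (unchanged — fixed point at step 3)


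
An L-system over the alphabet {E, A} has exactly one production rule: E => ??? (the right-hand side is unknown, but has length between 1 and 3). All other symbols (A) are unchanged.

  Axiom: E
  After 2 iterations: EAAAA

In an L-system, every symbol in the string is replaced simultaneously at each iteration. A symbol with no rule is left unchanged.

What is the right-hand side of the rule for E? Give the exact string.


Answer: EAA

Derivation:
Trying E => EAA:
  Step 0: E
  Step 1: EAA
  Step 2: EAAAA
Matches the given result.


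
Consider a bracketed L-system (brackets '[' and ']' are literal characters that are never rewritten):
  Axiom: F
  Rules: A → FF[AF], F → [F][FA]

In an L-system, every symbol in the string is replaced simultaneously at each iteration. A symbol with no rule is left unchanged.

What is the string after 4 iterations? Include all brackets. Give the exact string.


Step 0: F
Step 1: [F][FA]
Step 2: [[F][FA]][[F][FA]FF[AF]]
Step 3: [[[F][FA]][[F][FA]FF[AF]]][[[F][FA]][[F][FA]FF[AF]][F][FA][F][FA][FF[AF][F][FA]]]
Step 4: [[[[F][FA]][[F][FA]FF[AF]]][[[F][FA]][[F][FA]FF[AF]][F][FA][F][FA][FF[AF][F][FA]]]][[[[F][FA]][[F][FA]FF[AF]]][[[F][FA]][[F][FA]FF[AF]][F][FA][F][FA][FF[AF][F][FA]]][[F][FA]][[F][FA]FF[AF]][[F][FA]][[F][FA]FF[AF]][[F][FA][F][FA][FF[AF][F][FA]][[F][FA]][[F][FA]FF[AF]]]]

Answer: [[[[F][FA]][[F][FA]FF[AF]]][[[F][FA]][[F][FA]FF[AF]][F][FA][F][FA][FF[AF][F][FA]]]][[[[F][FA]][[F][FA]FF[AF]]][[[F][FA]][[F][FA]FF[AF]][F][FA][F][FA][FF[AF][F][FA]]][[F][FA]][[F][FA]FF[AF]][[F][FA]][[F][FA]FF[AF]][[F][FA][F][FA][FF[AF][F][FA]][[F][FA]][[F][FA]FF[AF]]]]


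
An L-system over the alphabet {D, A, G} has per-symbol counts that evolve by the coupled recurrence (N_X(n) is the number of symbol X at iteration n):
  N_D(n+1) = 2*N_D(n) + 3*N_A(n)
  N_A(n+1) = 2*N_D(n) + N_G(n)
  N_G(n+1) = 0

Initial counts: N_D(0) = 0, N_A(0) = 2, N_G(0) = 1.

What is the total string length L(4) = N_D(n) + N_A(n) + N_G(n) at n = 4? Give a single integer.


Step 0: N_D=0, N_A=2, N_G=1, L=3
Step 1: N_D=6, N_A=1, N_G=0, L=7
Step 2: N_D=15, N_A=12, N_G=0, L=27
Step 3: N_D=66, N_A=30, N_G=0, L=96
Step 4: N_D=222, N_A=132, N_G=0, L=354

Answer: 354


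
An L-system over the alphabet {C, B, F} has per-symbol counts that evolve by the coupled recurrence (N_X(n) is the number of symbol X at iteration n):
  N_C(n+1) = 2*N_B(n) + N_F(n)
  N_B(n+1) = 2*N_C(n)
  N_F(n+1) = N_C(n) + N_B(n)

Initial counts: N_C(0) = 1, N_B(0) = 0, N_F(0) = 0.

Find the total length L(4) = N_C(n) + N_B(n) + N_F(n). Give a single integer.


Step 0: N_C=1, N_B=0, N_F=0, L=1
Step 1: N_C=0, N_B=2, N_F=1, L=3
Step 2: N_C=5, N_B=0, N_F=2, L=7
Step 3: N_C=2, N_B=10, N_F=5, L=17
Step 4: N_C=25, N_B=4, N_F=12, L=41

Answer: 41


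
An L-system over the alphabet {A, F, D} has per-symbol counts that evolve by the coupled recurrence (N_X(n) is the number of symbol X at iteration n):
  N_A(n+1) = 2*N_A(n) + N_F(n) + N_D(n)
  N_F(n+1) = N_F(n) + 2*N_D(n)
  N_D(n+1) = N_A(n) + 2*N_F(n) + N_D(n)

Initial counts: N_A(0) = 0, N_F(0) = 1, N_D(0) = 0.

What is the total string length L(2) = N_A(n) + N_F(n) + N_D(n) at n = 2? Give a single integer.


Answer: 15

Derivation:
Step 0: N_A=0, N_F=1, N_D=0, L=1
Step 1: N_A=1, N_F=1, N_D=2, L=4
Step 2: N_A=5, N_F=5, N_D=5, L=15


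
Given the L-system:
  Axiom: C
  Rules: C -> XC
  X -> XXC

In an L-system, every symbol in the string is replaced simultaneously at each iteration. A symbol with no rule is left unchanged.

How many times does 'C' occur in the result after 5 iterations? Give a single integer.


Answer: 34

Derivation:
Step 0: C  (1 'C')
Step 1: XC  (1 'C')
Step 2: XXCXC  (2 'C')
Step 3: XXCXXCXCXXCXC  (5 'C')
Step 4: XXCXXCXCXXCXXCXCXXCXCXXCXXCXCXXCXC  (13 'C')
Step 5: XXCXXCXCXXCXXCXCXXCXCXXCXXCXCXXCXXCXCXXCXCXXCXXCXCXXCXCXXCXXCXCXXCXXCXCXXCXCXXCXXCXCXXCXC  (34 'C')


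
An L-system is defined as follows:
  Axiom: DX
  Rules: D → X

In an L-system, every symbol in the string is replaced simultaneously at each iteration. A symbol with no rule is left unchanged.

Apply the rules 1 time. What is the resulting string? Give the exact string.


Answer: XX

Derivation:
Step 0: DX
Step 1: XX


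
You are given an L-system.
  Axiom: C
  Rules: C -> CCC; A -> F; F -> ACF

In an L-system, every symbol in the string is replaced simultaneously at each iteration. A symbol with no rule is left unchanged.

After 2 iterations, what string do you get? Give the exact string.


Answer: CCCCCCCCC

Derivation:
Step 0: C
Step 1: CCC
Step 2: CCCCCCCCC


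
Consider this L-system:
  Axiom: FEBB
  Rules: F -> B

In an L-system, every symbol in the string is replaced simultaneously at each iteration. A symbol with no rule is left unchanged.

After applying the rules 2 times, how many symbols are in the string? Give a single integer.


Answer: 4

Derivation:
Step 0: length = 4
Step 1: length = 4
Step 2: length = 4


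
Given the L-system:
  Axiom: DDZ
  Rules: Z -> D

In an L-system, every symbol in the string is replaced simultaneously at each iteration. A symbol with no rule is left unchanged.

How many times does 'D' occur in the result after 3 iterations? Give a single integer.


Step 0: DDZ  (2 'D')
Step 1: DDD  (3 'D')
Step 2: DDD  (3 'D')
Step 3: DDD  (3 'D')

Answer: 3


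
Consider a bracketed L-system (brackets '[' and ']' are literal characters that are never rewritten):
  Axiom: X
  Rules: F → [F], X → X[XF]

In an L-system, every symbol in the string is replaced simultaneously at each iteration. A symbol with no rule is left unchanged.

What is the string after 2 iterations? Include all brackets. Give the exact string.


Answer: X[XF][X[XF][F]]

Derivation:
Step 0: X
Step 1: X[XF]
Step 2: X[XF][X[XF][F]]


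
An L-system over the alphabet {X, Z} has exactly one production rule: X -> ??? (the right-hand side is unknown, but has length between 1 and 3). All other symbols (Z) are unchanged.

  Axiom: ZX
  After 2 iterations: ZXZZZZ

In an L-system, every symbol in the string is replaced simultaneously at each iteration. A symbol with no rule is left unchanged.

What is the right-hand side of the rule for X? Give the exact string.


Trying X -> XZZ:
  Step 0: ZX
  Step 1: ZXZZ
  Step 2: ZXZZZZ
Matches the given result.

Answer: XZZ


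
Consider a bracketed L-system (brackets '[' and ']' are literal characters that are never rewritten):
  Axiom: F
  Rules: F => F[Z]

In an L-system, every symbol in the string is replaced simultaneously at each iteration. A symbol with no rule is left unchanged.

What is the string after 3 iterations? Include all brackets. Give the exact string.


Answer: F[Z][Z][Z]

Derivation:
Step 0: F
Step 1: F[Z]
Step 2: F[Z][Z]
Step 3: F[Z][Z][Z]


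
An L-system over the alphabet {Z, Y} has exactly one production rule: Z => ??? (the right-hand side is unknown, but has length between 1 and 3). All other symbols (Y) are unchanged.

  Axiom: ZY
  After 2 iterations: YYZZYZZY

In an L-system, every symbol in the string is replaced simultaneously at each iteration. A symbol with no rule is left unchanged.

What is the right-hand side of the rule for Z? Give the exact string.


Answer: YZZ

Derivation:
Trying Z => YZZ:
  Step 0: ZY
  Step 1: YZZY
  Step 2: YYZZYZZY
Matches the given result.


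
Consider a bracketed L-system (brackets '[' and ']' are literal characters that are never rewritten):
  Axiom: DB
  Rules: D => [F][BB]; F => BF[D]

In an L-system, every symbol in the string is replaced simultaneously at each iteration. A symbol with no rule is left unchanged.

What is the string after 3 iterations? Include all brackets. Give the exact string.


Answer: [BBF[D][[F][BB]]][BB]B

Derivation:
Step 0: DB
Step 1: [F][BB]B
Step 2: [BF[D]][BB]B
Step 3: [BBF[D][[F][BB]]][BB]B


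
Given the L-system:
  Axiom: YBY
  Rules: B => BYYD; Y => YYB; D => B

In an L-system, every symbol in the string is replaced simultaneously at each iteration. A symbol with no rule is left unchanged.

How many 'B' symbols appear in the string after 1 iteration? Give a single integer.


Answer: 3

Derivation:
Step 0: YBY  (1 'B')
Step 1: YYBBYYDYYB  (3 'B')


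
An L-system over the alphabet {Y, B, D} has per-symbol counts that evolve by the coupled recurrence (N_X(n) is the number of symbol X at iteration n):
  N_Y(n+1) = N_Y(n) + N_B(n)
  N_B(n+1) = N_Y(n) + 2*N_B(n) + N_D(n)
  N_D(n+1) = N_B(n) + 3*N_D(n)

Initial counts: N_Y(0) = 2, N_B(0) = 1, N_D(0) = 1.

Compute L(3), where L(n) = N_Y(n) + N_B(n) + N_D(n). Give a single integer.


Step 0: N_Y=2, N_B=1, N_D=1, L=4
Step 1: N_Y=3, N_B=5, N_D=4, L=12
Step 2: N_Y=8, N_B=17, N_D=17, L=42
Step 3: N_Y=25, N_B=59, N_D=68, L=152

Answer: 152


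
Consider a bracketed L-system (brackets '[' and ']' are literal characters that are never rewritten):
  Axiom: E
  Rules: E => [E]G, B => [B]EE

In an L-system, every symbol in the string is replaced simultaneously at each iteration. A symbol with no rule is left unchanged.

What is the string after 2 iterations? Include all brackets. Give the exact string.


Answer: [[E]G]G

Derivation:
Step 0: E
Step 1: [E]G
Step 2: [[E]G]G


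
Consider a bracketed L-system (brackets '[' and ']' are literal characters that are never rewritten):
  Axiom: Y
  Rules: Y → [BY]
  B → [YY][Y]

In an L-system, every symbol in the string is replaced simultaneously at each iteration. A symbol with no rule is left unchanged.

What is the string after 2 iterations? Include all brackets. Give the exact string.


Step 0: Y
Step 1: [BY]
Step 2: [[YY][Y][BY]]

Answer: [[YY][Y][BY]]


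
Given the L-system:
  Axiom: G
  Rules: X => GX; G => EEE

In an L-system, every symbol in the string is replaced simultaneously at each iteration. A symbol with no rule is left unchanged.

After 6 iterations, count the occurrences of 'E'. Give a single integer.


Step 0: G  (0 'E')
Step 1: EEE  (3 'E')
Step 2: EEE  (3 'E')
Step 3: EEE  (3 'E')
Step 4: EEE  (3 'E')
Step 5: EEE  (3 'E')
Step 6: EEE  (3 'E')

Answer: 3


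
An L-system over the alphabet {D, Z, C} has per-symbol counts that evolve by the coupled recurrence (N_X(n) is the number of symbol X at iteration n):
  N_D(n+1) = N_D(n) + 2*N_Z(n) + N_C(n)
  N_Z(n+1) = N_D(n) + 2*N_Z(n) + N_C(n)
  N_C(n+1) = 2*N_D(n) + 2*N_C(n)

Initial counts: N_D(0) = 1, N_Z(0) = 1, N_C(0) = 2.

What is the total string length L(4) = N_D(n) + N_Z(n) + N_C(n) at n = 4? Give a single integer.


Answer: 1024

Derivation:
Step 0: N_D=1, N_Z=1, N_C=2, L=4
Step 1: N_D=5, N_Z=5, N_C=6, L=16
Step 2: N_D=21, N_Z=21, N_C=22, L=64
Step 3: N_D=85, N_Z=85, N_C=86, L=256
Step 4: N_D=341, N_Z=341, N_C=342, L=1024


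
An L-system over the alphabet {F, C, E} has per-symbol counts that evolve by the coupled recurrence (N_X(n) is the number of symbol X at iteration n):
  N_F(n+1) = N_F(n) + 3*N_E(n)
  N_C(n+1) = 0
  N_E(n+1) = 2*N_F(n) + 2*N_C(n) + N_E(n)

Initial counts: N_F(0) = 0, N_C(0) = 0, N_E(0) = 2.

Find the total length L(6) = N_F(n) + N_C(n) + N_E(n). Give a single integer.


Answer: 3746

Derivation:
Step 0: N_F=0, N_C=0, N_E=2, L=2
Step 1: N_F=6, N_C=0, N_E=2, L=8
Step 2: N_F=12, N_C=0, N_E=14, L=26
Step 3: N_F=54, N_C=0, N_E=38, L=92
Step 4: N_F=168, N_C=0, N_E=146, L=314
Step 5: N_F=606, N_C=0, N_E=482, L=1088
Step 6: N_F=2052, N_C=0, N_E=1694, L=3746


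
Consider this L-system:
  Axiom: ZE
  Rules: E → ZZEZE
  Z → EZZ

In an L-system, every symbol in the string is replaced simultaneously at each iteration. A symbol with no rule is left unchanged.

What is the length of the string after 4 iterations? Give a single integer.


Step 0: length = 2
Step 1: length = 8
Step 2: length = 30
Step 3: length = 112
Step 4: length = 418

Answer: 418


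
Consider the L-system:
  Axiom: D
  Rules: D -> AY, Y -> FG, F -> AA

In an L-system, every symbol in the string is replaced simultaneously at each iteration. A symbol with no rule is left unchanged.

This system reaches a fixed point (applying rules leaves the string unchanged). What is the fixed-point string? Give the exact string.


Answer: AAAG

Derivation:
Step 0: D
Step 1: AY
Step 2: AFG
Step 3: AAAG
Step 4: AAAG  (unchanged — fixed point at step 3)


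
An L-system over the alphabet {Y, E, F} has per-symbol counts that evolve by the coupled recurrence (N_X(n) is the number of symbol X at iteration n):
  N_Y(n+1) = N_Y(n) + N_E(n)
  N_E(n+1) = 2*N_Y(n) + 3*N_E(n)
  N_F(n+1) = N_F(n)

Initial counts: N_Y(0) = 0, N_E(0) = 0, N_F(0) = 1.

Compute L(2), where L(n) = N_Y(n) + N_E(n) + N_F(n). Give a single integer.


Answer: 1

Derivation:
Step 0: N_Y=0, N_E=0, N_F=1, L=1
Step 1: N_Y=0, N_E=0, N_F=1, L=1
Step 2: N_Y=0, N_E=0, N_F=1, L=1


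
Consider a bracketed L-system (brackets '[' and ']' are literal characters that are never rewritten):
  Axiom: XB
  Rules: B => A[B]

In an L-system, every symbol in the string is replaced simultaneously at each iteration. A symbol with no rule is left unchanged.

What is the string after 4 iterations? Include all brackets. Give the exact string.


Answer: XA[A[A[A[B]]]]

Derivation:
Step 0: XB
Step 1: XA[B]
Step 2: XA[A[B]]
Step 3: XA[A[A[B]]]
Step 4: XA[A[A[A[B]]]]


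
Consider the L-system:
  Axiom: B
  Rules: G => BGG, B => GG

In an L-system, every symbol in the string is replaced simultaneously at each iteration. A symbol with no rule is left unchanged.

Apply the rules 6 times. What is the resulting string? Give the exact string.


Step 0: B
Step 1: GG
Step 2: BGGBGG
Step 3: GGBGGBGGGGBGGBGG
Step 4: BGGBGGGGBGGBGGGGBGGBGGBGGBGGGGBGGBGGGGBGGBGG
Step 5: GGBGGBGGGGBGGBGGBGGBGGGGBGGBGGGGBGGBGGBGGBGGGGBGGBGGGGBGGBGGGGBGGBGGGGBGGBGGBGGBGGGGBGGBGGGGBGGBGGBGGBGGGGBGGBGGGGBGGBGG
Step 6: BGGBGGGGBGGBGGGGBGGBGGBGGBGGGGBGGBGGGGBGGBGGGGBGGBGGGGBGGBGGBGGBGGGGBGGBGGGGBGGBGGBGGBGGGGBGGBGGGGBGGBGGGGBGGBGGGGBGGBGGBGGBGGGGBGGBGGGGBGGBGGBGGBGGGGBGGBGGGGBGGBGGBGGBGGGGBGGBGGGGBGGBGGBGGBGGGGBGGBGGGGBGGBGGGGBGGBGGGGBGGBGGBGGBGGGGBGGBGGGGBGGBGGBGGBGGGGBGGBGGGGBGGBGGGGBGGBGGGGBGGBGGBGGBGGGGBGGBGGGGBGGBGGBGGBGGGGBGGBGGGGBGGBGG

Answer: BGGBGGGGBGGBGGGGBGGBGGBGGBGGGGBGGBGGGGBGGBGGGGBGGBGGGGBGGBGGBGGBGGGGBGGBGGGGBGGBGGBGGBGGGGBGGBGGGGBGGBGGGGBGGBGGGGBGGBGGBGGBGGGGBGGBGGGGBGGBGGBGGBGGGGBGGBGGGGBGGBGGBGGBGGGGBGGBGGGGBGGBGGBGGBGGGGBGGBGGGGBGGBGGGGBGGBGGGGBGGBGGBGGBGGGGBGGBGGGGBGGBGGBGGBGGGGBGGBGGGGBGGBGGGGBGGBGGGGBGGBGGBGGBGGGGBGGBGGGGBGGBGGBGGBGGGGBGGBGGGGBGGBGG


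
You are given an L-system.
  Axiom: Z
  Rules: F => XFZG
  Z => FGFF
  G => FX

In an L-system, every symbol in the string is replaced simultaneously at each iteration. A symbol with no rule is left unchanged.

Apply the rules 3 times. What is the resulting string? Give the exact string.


Step 0: Z
Step 1: FGFF
Step 2: XFZGFXXFZGXFZG
Step 3: XXFZGFGFFFXXFZGXXXFZGFGFFFXXXFZGFGFFFX

Answer: XXFZGFGFFFXXFZGXXXFZGFGFFFXXXFZGFGFFFX


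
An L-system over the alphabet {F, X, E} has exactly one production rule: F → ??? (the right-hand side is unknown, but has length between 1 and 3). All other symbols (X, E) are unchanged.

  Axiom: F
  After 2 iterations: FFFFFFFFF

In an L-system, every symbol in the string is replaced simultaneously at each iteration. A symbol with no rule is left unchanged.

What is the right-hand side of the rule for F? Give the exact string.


Answer: FFF

Derivation:
Trying F → FFF:
  Step 0: F
  Step 1: FFF
  Step 2: FFFFFFFFF
Matches the given result.


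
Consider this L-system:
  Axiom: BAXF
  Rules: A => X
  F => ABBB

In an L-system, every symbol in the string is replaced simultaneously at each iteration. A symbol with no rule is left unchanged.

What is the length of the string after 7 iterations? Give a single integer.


Step 0: length = 4
Step 1: length = 7
Step 2: length = 7
Step 3: length = 7
Step 4: length = 7
Step 5: length = 7
Step 6: length = 7
Step 7: length = 7

Answer: 7


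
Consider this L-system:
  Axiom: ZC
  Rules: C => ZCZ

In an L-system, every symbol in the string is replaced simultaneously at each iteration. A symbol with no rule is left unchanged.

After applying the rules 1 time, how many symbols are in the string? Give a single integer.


Answer: 4

Derivation:
Step 0: length = 2
Step 1: length = 4


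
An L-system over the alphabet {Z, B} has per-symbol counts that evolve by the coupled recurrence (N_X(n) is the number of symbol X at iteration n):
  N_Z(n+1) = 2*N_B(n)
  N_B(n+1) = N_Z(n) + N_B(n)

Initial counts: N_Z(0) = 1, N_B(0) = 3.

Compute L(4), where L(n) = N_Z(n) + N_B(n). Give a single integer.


Answer: 74

Derivation:
Step 0: N_Z=1, N_B=3, L=4
Step 1: N_Z=6, N_B=4, L=10
Step 2: N_Z=8, N_B=10, L=18
Step 3: N_Z=20, N_B=18, L=38
Step 4: N_Z=36, N_B=38, L=74


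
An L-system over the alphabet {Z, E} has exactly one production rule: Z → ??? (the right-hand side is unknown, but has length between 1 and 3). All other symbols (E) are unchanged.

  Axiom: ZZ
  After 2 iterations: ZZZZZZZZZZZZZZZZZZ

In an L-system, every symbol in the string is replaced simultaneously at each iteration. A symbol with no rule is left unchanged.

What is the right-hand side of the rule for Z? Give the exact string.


Trying Z → ZZZ:
  Step 0: ZZ
  Step 1: ZZZZZZ
  Step 2: ZZZZZZZZZZZZZZZZZZ
Matches the given result.

Answer: ZZZ


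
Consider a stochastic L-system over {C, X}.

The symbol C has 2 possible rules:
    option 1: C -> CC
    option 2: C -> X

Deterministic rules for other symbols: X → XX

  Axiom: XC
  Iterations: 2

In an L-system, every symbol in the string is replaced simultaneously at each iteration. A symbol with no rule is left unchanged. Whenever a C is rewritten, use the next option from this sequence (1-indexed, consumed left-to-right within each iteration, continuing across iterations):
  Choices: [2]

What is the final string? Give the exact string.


Step 0: XC
Step 1: XXX  (used choices [2])
Step 2: XXXXXX  (used choices [])

Answer: XXXXXX


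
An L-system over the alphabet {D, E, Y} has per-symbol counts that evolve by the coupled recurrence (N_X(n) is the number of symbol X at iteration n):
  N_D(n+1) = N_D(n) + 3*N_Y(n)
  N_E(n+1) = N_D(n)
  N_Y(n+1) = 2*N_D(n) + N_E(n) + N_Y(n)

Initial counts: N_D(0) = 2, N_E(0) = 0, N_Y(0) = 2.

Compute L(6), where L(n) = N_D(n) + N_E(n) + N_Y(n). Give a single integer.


Step 0: N_D=2, N_E=0, N_Y=2, L=4
Step 1: N_D=8, N_E=2, N_Y=6, L=16
Step 2: N_D=26, N_E=8, N_Y=24, L=58
Step 3: N_D=98, N_E=26, N_Y=84, L=208
Step 4: N_D=350, N_E=98, N_Y=306, L=754
Step 5: N_D=1268, N_E=350, N_Y=1104, L=2722
Step 6: N_D=4580, N_E=1268, N_Y=3990, L=9838

Answer: 9838


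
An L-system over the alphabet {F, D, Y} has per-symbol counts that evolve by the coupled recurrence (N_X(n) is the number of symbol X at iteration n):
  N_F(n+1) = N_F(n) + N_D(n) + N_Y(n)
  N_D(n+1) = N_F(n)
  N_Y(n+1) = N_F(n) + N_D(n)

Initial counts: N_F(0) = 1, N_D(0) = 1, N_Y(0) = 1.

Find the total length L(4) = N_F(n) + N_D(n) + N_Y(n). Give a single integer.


Answer: 60

Derivation:
Step 0: N_F=1, N_D=1, N_Y=1, L=3
Step 1: N_F=3, N_D=1, N_Y=2, L=6
Step 2: N_F=6, N_D=3, N_Y=4, L=13
Step 3: N_F=13, N_D=6, N_Y=9, L=28
Step 4: N_F=28, N_D=13, N_Y=19, L=60


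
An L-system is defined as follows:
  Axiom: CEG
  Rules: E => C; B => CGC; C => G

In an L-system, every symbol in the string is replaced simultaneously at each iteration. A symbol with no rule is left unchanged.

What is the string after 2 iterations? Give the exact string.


Answer: GGG

Derivation:
Step 0: CEG
Step 1: GCG
Step 2: GGG


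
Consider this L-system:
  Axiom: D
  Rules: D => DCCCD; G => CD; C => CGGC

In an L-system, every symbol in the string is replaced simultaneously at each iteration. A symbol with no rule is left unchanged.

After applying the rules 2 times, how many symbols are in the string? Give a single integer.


Answer: 22

Derivation:
Step 0: length = 1
Step 1: length = 5
Step 2: length = 22


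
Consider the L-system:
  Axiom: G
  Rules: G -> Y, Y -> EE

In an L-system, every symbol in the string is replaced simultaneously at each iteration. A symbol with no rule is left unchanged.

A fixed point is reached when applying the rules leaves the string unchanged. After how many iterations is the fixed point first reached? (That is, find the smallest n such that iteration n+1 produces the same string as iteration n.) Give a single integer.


Step 0: G
Step 1: Y
Step 2: EE
Step 3: EE  (unchanged — fixed point at step 2)

Answer: 2


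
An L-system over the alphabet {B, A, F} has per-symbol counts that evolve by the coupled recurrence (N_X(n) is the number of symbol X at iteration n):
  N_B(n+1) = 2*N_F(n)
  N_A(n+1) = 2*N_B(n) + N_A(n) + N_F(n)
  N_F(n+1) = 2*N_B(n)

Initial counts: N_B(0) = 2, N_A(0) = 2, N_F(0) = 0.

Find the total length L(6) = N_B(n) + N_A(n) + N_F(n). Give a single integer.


Answer: 298

Derivation:
Step 0: N_B=2, N_A=2, N_F=0, L=4
Step 1: N_B=0, N_A=6, N_F=4, L=10
Step 2: N_B=8, N_A=10, N_F=0, L=18
Step 3: N_B=0, N_A=26, N_F=16, L=42
Step 4: N_B=32, N_A=42, N_F=0, L=74
Step 5: N_B=0, N_A=106, N_F=64, L=170
Step 6: N_B=128, N_A=170, N_F=0, L=298


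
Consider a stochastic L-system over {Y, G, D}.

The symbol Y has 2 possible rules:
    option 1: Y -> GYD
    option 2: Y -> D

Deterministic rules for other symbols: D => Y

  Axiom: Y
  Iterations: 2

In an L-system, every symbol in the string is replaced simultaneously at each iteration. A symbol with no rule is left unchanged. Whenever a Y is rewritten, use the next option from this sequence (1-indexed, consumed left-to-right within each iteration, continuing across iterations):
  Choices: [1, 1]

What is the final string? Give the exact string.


Answer: GGYDY

Derivation:
Step 0: Y
Step 1: GYD  (used choices [1])
Step 2: GGYDY  (used choices [1])


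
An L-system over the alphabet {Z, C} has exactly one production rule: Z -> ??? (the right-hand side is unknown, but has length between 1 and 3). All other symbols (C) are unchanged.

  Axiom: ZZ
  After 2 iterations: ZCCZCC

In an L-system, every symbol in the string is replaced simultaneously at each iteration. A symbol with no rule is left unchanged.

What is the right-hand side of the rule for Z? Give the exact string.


Trying Z -> ZC:
  Step 0: ZZ
  Step 1: ZCZC
  Step 2: ZCCZCC
Matches the given result.

Answer: ZC


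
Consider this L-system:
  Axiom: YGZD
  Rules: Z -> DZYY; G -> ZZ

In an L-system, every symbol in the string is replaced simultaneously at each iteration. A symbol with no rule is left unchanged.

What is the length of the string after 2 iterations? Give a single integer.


Step 0: length = 4
Step 1: length = 8
Step 2: length = 17

Answer: 17


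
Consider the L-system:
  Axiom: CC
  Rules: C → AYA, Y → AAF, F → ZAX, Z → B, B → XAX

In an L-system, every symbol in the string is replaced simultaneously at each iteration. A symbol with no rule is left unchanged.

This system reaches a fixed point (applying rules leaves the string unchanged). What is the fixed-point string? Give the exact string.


Answer: AAAXAXAXAAAAXAXAXA

Derivation:
Step 0: CC
Step 1: AYAAYA
Step 2: AAAFAAAAFA
Step 3: AAAZAXAAAAZAXA
Step 4: AAABAXAAAABAXA
Step 5: AAAXAXAXAAAAXAXAXA
Step 6: AAAXAXAXAAAAXAXAXA  (unchanged — fixed point at step 5)


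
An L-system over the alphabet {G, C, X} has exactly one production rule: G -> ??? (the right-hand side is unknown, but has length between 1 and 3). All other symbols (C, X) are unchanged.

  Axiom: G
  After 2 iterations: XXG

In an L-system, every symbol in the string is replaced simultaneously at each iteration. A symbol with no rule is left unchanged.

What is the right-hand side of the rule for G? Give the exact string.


Answer: XG

Derivation:
Trying G -> XG:
  Step 0: G
  Step 1: XG
  Step 2: XXG
Matches the given result.


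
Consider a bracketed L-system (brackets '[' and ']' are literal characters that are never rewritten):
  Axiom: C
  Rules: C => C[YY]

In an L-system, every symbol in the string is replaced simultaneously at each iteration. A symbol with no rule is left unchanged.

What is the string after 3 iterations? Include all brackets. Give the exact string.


Step 0: C
Step 1: C[YY]
Step 2: C[YY][YY]
Step 3: C[YY][YY][YY]

Answer: C[YY][YY][YY]


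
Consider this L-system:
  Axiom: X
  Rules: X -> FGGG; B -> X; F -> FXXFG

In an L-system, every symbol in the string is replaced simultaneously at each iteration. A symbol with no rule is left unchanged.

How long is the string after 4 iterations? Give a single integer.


Step 0: length = 1
Step 1: length = 4
Step 2: length = 8
Step 3: length = 22
Step 4: length = 58

Answer: 58


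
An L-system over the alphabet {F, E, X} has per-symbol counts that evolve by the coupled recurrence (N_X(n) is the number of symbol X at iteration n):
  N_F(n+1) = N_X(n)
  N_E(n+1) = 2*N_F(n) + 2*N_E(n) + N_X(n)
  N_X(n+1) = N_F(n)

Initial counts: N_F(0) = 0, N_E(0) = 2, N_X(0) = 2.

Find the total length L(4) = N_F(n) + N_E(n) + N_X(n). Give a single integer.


Step 0: N_F=0, N_E=2, N_X=2, L=4
Step 1: N_F=2, N_E=6, N_X=0, L=8
Step 2: N_F=0, N_E=16, N_X=2, L=18
Step 3: N_F=2, N_E=34, N_X=0, L=36
Step 4: N_F=0, N_E=72, N_X=2, L=74

Answer: 74


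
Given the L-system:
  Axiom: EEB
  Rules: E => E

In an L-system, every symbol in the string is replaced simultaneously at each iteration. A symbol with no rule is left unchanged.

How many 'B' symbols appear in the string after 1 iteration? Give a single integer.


Step 0: EEB  (1 'B')
Step 1: EEB  (1 'B')

Answer: 1


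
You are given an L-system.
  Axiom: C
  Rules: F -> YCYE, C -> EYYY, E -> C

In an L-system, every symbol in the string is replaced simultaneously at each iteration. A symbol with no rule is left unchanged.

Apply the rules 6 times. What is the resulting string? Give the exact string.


Answer: CYYYYYYYYY

Derivation:
Step 0: C
Step 1: EYYY
Step 2: CYYY
Step 3: EYYYYYY
Step 4: CYYYYYY
Step 5: EYYYYYYYYY
Step 6: CYYYYYYYYY


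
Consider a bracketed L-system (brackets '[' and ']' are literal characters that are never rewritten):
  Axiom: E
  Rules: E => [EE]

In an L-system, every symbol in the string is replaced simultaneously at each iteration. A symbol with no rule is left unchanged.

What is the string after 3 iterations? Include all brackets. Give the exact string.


Step 0: E
Step 1: [EE]
Step 2: [[EE][EE]]
Step 3: [[[EE][EE]][[EE][EE]]]

Answer: [[[EE][EE]][[EE][EE]]]


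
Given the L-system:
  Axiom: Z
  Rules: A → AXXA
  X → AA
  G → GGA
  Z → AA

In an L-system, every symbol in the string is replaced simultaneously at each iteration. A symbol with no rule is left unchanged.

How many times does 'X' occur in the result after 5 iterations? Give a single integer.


Answer: 96

Derivation:
Step 0: Z  (0 'X')
Step 1: AA  (0 'X')
Step 2: AXXAAXXA  (4 'X')
Step 3: AXXAAAAAAXXAAXXAAAAAAXXA  (8 'X')
Step 4: AXXAAAAAAXXAAXXAAXXAAXXAAXXAAXXAAAAAAXXAAXXAAAAAAXXAAXXAAXXAAXXAAXXAAXXAAAAAAXXA  (32 'X')
Step 5: AXXAAAAAAXXAAXXAAXXAAXXAAXXAAXXAAAAAAXXAAXXAAAAAAXXAAXXAAAAAAXXAAXXAAAAAAXXAAXXAAAAAAXXAAXXAAAAAAXXAAXXAAXXAAXXAAXXAAXXAAAAAAXXAAXXAAAAAAXXAAXXAAXXAAXXAAXXAAXXAAAAAAXXAAXXAAAAAAXXAAXXAAAAAAXXAAXXAAAAAAXXAAXXAAAAAAXXAAXXAAAAAAXXAAXXAAXXAAXXAAXXAAXXAAAAAAXXA  (96 'X')


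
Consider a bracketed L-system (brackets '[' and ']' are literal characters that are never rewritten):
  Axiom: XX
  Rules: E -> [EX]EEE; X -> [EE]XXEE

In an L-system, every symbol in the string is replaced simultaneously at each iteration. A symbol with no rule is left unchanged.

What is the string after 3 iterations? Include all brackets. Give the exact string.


Answer: [[[EX]EEE[EE]XXEE][EX]EEE[EX]EEE[EX]EEE[[EX]EEE[EE]XXEE][EX]EEE[EX]EEE[EX]EEE][[EX]EEE[EX]EEE][EE]XXEE[EE]XXEE[EX]EEE[EX]EEE[[EX]EEE[EX]EEE][EE]XXEE[EE]XXEE[EX]EEE[EX]EEE[[EX]EEE[EE]XXEE][EX]EEE[EX]EEE[EX]EEE[[EX]EEE[EE]XXEE][EX]EEE[EX]EEE[EX]EEE[[[EX]EEE[EE]XXEE][EX]EEE[EX]EEE[EX]EEE[[EX]EEE[EE]XXEE][EX]EEE[EX]EEE[EX]EEE][[EX]EEE[EX]EEE][EE]XXEE[EE]XXEE[EX]EEE[EX]EEE[[EX]EEE[EX]EEE][EE]XXEE[EE]XXEE[EX]EEE[EX]EEE[[EX]EEE[EE]XXEE][EX]EEE[EX]EEE[EX]EEE[[EX]EEE[EE]XXEE][EX]EEE[EX]EEE[EX]EEE

Derivation:
Step 0: XX
Step 1: [EE]XXEE[EE]XXEE
Step 2: [[EX]EEE[EX]EEE][EE]XXEE[EE]XXEE[EX]EEE[EX]EEE[[EX]EEE[EX]EEE][EE]XXEE[EE]XXEE[EX]EEE[EX]EEE
Step 3: [[[EX]EEE[EE]XXEE][EX]EEE[EX]EEE[EX]EEE[[EX]EEE[EE]XXEE][EX]EEE[EX]EEE[EX]EEE][[EX]EEE[EX]EEE][EE]XXEE[EE]XXEE[EX]EEE[EX]EEE[[EX]EEE[EX]EEE][EE]XXEE[EE]XXEE[EX]EEE[EX]EEE[[EX]EEE[EE]XXEE][EX]EEE[EX]EEE[EX]EEE[[EX]EEE[EE]XXEE][EX]EEE[EX]EEE[EX]EEE[[[EX]EEE[EE]XXEE][EX]EEE[EX]EEE[EX]EEE[[EX]EEE[EE]XXEE][EX]EEE[EX]EEE[EX]EEE][[EX]EEE[EX]EEE][EE]XXEE[EE]XXEE[EX]EEE[EX]EEE[[EX]EEE[EX]EEE][EE]XXEE[EE]XXEE[EX]EEE[EX]EEE[[EX]EEE[EE]XXEE][EX]EEE[EX]EEE[EX]EEE[[EX]EEE[EE]XXEE][EX]EEE[EX]EEE[EX]EEE
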